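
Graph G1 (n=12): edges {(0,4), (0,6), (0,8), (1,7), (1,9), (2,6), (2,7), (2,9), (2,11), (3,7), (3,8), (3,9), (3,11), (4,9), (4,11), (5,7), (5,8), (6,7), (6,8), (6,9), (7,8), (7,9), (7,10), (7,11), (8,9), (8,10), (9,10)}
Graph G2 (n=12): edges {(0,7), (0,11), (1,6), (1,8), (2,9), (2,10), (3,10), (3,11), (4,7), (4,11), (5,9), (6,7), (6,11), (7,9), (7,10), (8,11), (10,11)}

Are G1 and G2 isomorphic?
No, not isomorphic

The graphs are NOT isomorphic.

Degrees in G1: deg(0)=3, deg(1)=2, deg(2)=4, deg(3)=4, deg(4)=3, deg(5)=2, deg(6)=5, deg(7)=9, deg(8)=7, deg(9)=8, deg(10)=3, deg(11)=4.
Sorted degree sequence of G1: [9, 8, 7, 5, 4, 4, 4, 3, 3, 3, 2, 2].
Degrees in G2: deg(0)=2, deg(1)=2, deg(2)=2, deg(3)=2, deg(4)=2, deg(5)=1, deg(6)=3, deg(7)=5, deg(8)=2, deg(9)=3, deg(10)=4, deg(11)=6.
Sorted degree sequence of G2: [6, 5, 4, 3, 3, 2, 2, 2, 2, 2, 2, 1].
The (sorted) degree sequence is an isomorphism invariant, so since G1 and G2 have different degree sequences they cannot be isomorphic.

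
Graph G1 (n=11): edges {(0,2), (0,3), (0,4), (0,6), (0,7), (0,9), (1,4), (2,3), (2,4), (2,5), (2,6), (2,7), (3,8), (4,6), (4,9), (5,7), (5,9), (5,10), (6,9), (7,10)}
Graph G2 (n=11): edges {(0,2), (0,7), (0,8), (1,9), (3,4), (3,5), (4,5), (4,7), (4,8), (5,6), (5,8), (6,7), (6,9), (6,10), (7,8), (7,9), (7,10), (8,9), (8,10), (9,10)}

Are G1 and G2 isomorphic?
Yes, isomorphic

The graphs are isomorphic.
One valid mapping φ: V(G1) → V(G2): 0→7, 1→1, 2→8, 3→0, 4→9, 5→5, 6→10, 7→4, 8→2, 9→6, 10→3

Verify φ preserves adjacency — for each edge of G1, its image is an edge of G2:
  (0,2) → (φ(0),φ(2)) = (7,8) ∈ E(G2) ✓
  (0,3) → (φ(0),φ(3)) = (0,7) ∈ E(G2) ✓
  (0,4) → (φ(0),φ(4)) = (7,9) ∈ E(G2) ✓
  (0,6) → (φ(0),φ(6)) = (7,10) ∈ E(G2) ✓
  (0,7) → (φ(0),φ(7)) = (4,7) ∈ E(G2) ✓
  (0,9) → (φ(0),φ(9)) = (6,7) ∈ E(G2) ✓
  (1,4) → (φ(1),φ(4)) = (1,9) ∈ E(G2) ✓
  (2,3) → (φ(2),φ(3)) = (0,8) ∈ E(G2) ✓
  (2,4) → (φ(2),φ(4)) = (8,9) ∈ E(G2) ✓
  (2,5) → (φ(2),φ(5)) = (5,8) ∈ E(G2) ✓
  (2,6) → (φ(2),φ(6)) = (8,10) ∈ E(G2) ✓
  (2,7) → (φ(2),φ(7)) = (4,8) ∈ E(G2) ✓
  (3,8) → (φ(3),φ(8)) = (0,2) ∈ E(G2) ✓
  (4,6) → (φ(4),φ(6)) = (9,10) ∈ E(G2) ✓
  (4,9) → (φ(4),φ(9)) = (6,9) ∈ E(G2) ✓
  (5,7) → (φ(5),φ(7)) = (4,5) ∈ E(G2) ✓
  (5,9) → (φ(5),φ(9)) = (5,6) ∈ E(G2) ✓
  (5,10) → (φ(5),φ(10)) = (3,5) ∈ E(G2) ✓
  (6,9) → (φ(6),φ(9)) = (6,10) ∈ E(G2) ✓
  (7,10) → (φ(7),φ(10)) = (3,4) ∈ E(G2) ✓
All 20 edges of G1 map to edges of G2, and |E(G1)| = |E(G2)| = 20, so φ is a bijection on edges as well as vertices. Hence G1 ≅ G2.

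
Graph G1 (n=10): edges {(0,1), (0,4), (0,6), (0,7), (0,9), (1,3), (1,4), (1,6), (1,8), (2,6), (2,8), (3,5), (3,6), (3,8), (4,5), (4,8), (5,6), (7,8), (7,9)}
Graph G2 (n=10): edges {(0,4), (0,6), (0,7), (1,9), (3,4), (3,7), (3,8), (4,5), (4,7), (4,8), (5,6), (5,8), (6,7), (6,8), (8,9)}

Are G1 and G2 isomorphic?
No, not isomorphic

The graphs are NOT isomorphic.

Degrees in G1: deg(0)=5, deg(1)=5, deg(2)=2, deg(3)=4, deg(4)=4, deg(5)=3, deg(6)=5, deg(7)=3, deg(8)=5, deg(9)=2.
Sorted degree sequence of G1: [5, 5, 5, 5, 4, 4, 3, 3, 2, 2].
Degrees in G2: deg(0)=3, deg(1)=1, deg(2)=0, deg(3)=3, deg(4)=5, deg(5)=3, deg(6)=4, deg(7)=4, deg(8)=5, deg(9)=2.
Sorted degree sequence of G2: [5, 5, 4, 4, 3, 3, 3, 2, 1, 0].
The (sorted) degree sequence is an isomorphism invariant, so since G1 and G2 have different degree sequences they cannot be isomorphic.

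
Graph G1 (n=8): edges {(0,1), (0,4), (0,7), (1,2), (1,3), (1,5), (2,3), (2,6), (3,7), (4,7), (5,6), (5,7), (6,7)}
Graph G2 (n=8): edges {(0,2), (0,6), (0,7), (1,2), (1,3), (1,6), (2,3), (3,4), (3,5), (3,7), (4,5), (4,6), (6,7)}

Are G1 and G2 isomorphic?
Yes, isomorphic

The graphs are isomorphic.
One valid mapping φ: V(G1) → V(G2): 0→4, 1→6, 2→0, 3→7, 4→5, 5→1, 6→2, 7→3

Verify φ preserves adjacency — for each edge of G1, its image is an edge of G2:
  (0,1) → (φ(0),φ(1)) = (4,6) ∈ E(G2) ✓
  (0,4) → (φ(0),φ(4)) = (4,5) ∈ E(G2) ✓
  (0,7) → (φ(0),φ(7)) = (3,4) ∈ E(G2) ✓
  (1,2) → (φ(1),φ(2)) = (0,6) ∈ E(G2) ✓
  (1,3) → (φ(1),φ(3)) = (6,7) ∈ E(G2) ✓
  (1,5) → (φ(1),φ(5)) = (1,6) ∈ E(G2) ✓
  (2,3) → (φ(2),φ(3)) = (0,7) ∈ E(G2) ✓
  (2,6) → (φ(2),φ(6)) = (0,2) ∈ E(G2) ✓
  (3,7) → (φ(3),φ(7)) = (3,7) ∈ E(G2) ✓
  (4,7) → (φ(4),φ(7)) = (3,5) ∈ E(G2) ✓
  (5,6) → (φ(5),φ(6)) = (1,2) ∈ E(G2) ✓
  (5,7) → (φ(5),φ(7)) = (1,3) ∈ E(G2) ✓
  (6,7) → (φ(6),φ(7)) = (2,3) ∈ E(G2) ✓
All 13 edges of G1 map to edges of G2, and |E(G1)| = |E(G2)| = 13, so φ is a bijection on edges as well as vertices. Hence G1 ≅ G2.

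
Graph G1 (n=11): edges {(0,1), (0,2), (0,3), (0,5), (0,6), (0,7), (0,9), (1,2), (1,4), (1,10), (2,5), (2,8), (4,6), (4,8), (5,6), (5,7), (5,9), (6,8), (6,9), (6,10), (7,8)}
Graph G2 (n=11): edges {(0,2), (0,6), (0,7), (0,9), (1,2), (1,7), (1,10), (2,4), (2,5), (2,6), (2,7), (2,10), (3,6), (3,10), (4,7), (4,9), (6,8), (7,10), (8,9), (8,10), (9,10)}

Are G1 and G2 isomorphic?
Yes, isomorphic

The graphs are isomorphic.
One valid mapping φ: V(G1) → V(G2): 0→2, 1→6, 2→0, 3→5, 4→8, 5→7, 6→10, 7→4, 8→9, 9→1, 10→3

Verify φ preserves adjacency — for each edge of G1, its image is an edge of G2:
  (0,1) → (φ(0),φ(1)) = (2,6) ∈ E(G2) ✓
  (0,2) → (φ(0),φ(2)) = (0,2) ∈ E(G2) ✓
  (0,3) → (φ(0),φ(3)) = (2,5) ∈ E(G2) ✓
  (0,5) → (φ(0),φ(5)) = (2,7) ∈ E(G2) ✓
  (0,6) → (φ(0),φ(6)) = (2,10) ∈ E(G2) ✓
  (0,7) → (φ(0),φ(7)) = (2,4) ∈ E(G2) ✓
  (0,9) → (φ(0),φ(9)) = (1,2) ∈ E(G2) ✓
  (1,2) → (φ(1),φ(2)) = (0,6) ∈ E(G2) ✓
  (1,4) → (φ(1),φ(4)) = (6,8) ∈ E(G2) ✓
  (1,10) → (φ(1),φ(10)) = (3,6) ∈ E(G2) ✓
  (2,5) → (φ(2),φ(5)) = (0,7) ∈ E(G2) ✓
  (2,8) → (φ(2),φ(8)) = (0,9) ∈ E(G2) ✓
  (4,6) → (φ(4),φ(6)) = (8,10) ∈ E(G2) ✓
  (4,8) → (φ(4),φ(8)) = (8,9) ∈ E(G2) ✓
  (5,6) → (φ(5),φ(6)) = (7,10) ∈ E(G2) ✓
  (5,7) → (φ(5),φ(7)) = (4,7) ∈ E(G2) ✓
  (5,9) → (φ(5),φ(9)) = (1,7) ∈ E(G2) ✓
  (6,8) → (φ(6),φ(8)) = (9,10) ∈ E(G2) ✓
  (6,9) → (φ(6),φ(9)) = (1,10) ∈ E(G2) ✓
  (6,10) → (φ(6),φ(10)) = (3,10) ∈ E(G2) ✓
  (7,8) → (φ(7),φ(8)) = (4,9) ∈ E(G2) ✓
All 21 edges of G1 map to edges of G2, and |E(G1)| = |E(G2)| = 21, so φ is a bijection on edges as well as vertices. Hence G1 ≅ G2.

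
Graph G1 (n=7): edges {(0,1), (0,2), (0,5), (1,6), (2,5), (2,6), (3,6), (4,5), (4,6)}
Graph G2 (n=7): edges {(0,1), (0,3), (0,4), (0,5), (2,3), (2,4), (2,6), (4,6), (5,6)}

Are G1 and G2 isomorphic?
Yes, isomorphic

The graphs are isomorphic.
One valid mapping φ: V(G1) → V(G2): 0→2, 1→3, 2→4, 3→1, 4→5, 5→6, 6→0

Verify φ preserves adjacency — for each edge of G1, its image is an edge of G2:
  (0,1) → (φ(0),φ(1)) = (2,3) ∈ E(G2) ✓
  (0,2) → (φ(0),φ(2)) = (2,4) ∈ E(G2) ✓
  (0,5) → (φ(0),φ(5)) = (2,6) ∈ E(G2) ✓
  (1,6) → (φ(1),φ(6)) = (0,3) ∈ E(G2) ✓
  (2,5) → (φ(2),φ(5)) = (4,6) ∈ E(G2) ✓
  (2,6) → (φ(2),φ(6)) = (0,4) ∈ E(G2) ✓
  (3,6) → (φ(3),φ(6)) = (0,1) ∈ E(G2) ✓
  (4,5) → (φ(4),φ(5)) = (5,6) ∈ E(G2) ✓
  (4,6) → (φ(4),φ(6)) = (0,5) ∈ E(G2) ✓
All 9 edges of G1 map to edges of G2, and |E(G1)| = |E(G2)| = 9, so φ is a bijection on edges as well as vertices. Hence G1 ≅ G2.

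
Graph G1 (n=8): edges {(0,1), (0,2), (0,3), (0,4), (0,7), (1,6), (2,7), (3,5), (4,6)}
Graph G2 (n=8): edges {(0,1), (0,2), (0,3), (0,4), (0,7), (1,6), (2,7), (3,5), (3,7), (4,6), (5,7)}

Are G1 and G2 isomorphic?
No, not isomorphic

The graphs are NOT isomorphic.

Counting edges: G1 has 9 edge(s); G2 has 11 edge(s).
Edge count is an isomorphism invariant (a bijection on vertices induces a bijection on edges), so differing edge counts rule out isomorphism.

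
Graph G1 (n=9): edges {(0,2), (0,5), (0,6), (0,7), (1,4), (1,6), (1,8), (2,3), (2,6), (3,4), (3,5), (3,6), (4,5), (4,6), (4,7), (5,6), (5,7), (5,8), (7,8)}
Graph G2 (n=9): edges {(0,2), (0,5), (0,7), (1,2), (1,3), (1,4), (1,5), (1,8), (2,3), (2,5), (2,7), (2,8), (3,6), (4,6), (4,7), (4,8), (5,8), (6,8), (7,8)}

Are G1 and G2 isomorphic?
Yes, isomorphic

The graphs are isomorphic.
One valid mapping φ: V(G1) → V(G2): 0→7, 1→3, 2→0, 3→5, 4→1, 5→8, 6→2, 7→4, 8→6

Verify φ preserves adjacency — for each edge of G1, its image is an edge of G2:
  (0,2) → (φ(0),φ(2)) = (0,7) ∈ E(G2) ✓
  (0,5) → (φ(0),φ(5)) = (7,8) ∈ E(G2) ✓
  (0,6) → (φ(0),φ(6)) = (2,7) ∈ E(G2) ✓
  (0,7) → (φ(0),φ(7)) = (4,7) ∈ E(G2) ✓
  (1,4) → (φ(1),φ(4)) = (1,3) ∈ E(G2) ✓
  (1,6) → (φ(1),φ(6)) = (2,3) ∈ E(G2) ✓
  (1,8) → (φ(1),φ(8)) = (3,6) ∈ E(G2) ✓
  (2,3) → (φ(2),φ(3)) = (0,5) ∈ E(G2) ✓
  (2,6) → (φ(2),φ(6)) = (0,2) ∈ E(G2) ✓
  (3,4) → (φ(3),φ(4)) = (1,5) ∈ E(G2) ✓
  (3,5) → (φ(3),φ(5)) = (5,8) ∈ E(G2) ✓
  (3,6) → (φ(3),φ(6)) = (2,5) ∈ E(G2) ✓
  (4,5) → (φ(4),φ(5)) = (1,8) ∈ E(G2) ✓
  (4,6) → (φ(4),φ(6)) = (1,2) ∈ E(G2) ✓
  (4,7) → (φ(4),φ(7)) = (1,4) ∈ E(G2) ✓
  (5,6) → (φ(5),φ(6)) = (2,8) ∈ E(G2) ✓
  (5,7) → (φ(5),φ(7)) = (4,8) ∈ E(G2) ✓
  (5,8) → (φ(5),φ(8)) = (6,8) ∈ E(G2) ✓
  (7,8) → (φ(7),φ(8)) = (4,6) ∈ E(G2) ✓
All 19 edges of G1 map to edges of G2, and |E(G1)| = |E(G2)| = 19, so φ is a bijection on edges as well as vertices. Hence G1 ≅ G2.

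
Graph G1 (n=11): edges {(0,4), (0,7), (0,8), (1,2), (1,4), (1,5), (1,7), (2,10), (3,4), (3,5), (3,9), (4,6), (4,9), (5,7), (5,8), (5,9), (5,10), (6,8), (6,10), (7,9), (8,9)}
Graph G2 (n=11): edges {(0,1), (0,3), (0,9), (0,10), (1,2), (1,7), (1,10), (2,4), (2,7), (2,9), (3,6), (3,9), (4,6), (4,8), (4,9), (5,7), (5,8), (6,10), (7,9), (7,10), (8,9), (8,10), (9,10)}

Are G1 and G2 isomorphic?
No, not isomorphic

The graphs are NOT isomorphic.

Degrees in G1: deg(0)=3, deg(1)=4, deg(2)=2, deg(3)=3, deg(4)=5, deg(5)=6, deg(6)=3, deg(7)=4, deg(8)=4, deg(9)=5, deg(10)=3.
Sorted degree sequence of G1: [6, 5, 5, 4, 4, 4, 3, 3, 3, 3, 2].
Degrees in G2: deg(0)=4, deg(1)=4, deg(2)=4, deg(3)=3, deg(4)=4, deg(5)=2, deg(6)=3, deg(7)=5, deg(8)=4, deg(9)=7, deg(10)=6.
Sorted degree sequence of G2: [7, 6, 5, 4, 4, 4, 4, 4, 3, 3, 2].
The (sorted) degree sequence is an isomorphism invariant, so since G1 and G2 have different degree sequences they cannot be isomorphic.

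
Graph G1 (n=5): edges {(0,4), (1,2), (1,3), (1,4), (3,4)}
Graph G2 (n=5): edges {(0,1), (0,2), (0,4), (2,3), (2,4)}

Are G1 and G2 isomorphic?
Yes, isomorphic

The graphs are isomorphic.
One valid mapping φ: V(G1) → V(G2): 0→3, 1→0, 2→1, 3→4, 4→2

Verify φ preserves adjacency — for each edge of G1, its image is an edge of G2:
  (0,4) → (φ(0),φ(4)) = (2,3) ∈ E(G2) ✓
  (1,2) → (φ(1),φ(2)) = (0,1) ∈ E(G2) ✓
  (1,3) → (φ(1),φ(3)) = (0,4) ∈ E(G2) ✓
  (1,4) → (φ(1),φ(4)) = (0,2) ∈ E(G2) ✓
  (3,4) → (φ(3),φ(4)) = (2,4) ∈ E(G2) ✓
All 5 edges of G1 map to edges of G2, and |E(G1)| = |E(G2)| = 5, so φ is a bijection on edges as well as vertices. Hence G1 ≅ G2.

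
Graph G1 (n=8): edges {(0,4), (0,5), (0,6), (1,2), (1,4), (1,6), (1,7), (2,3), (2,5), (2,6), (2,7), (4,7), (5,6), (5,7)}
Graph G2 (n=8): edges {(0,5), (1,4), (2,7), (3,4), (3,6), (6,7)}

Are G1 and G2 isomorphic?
No, not isomorphic

The graphs are NOT isomorphic.

Connected components of G1: 1 component(s) with vertex sets [[0, 1, 2, 3, 4, 5, 6, 7]], sizes [8].
Connected components of G2: 2 component(s) with vertex sets [[0, 5], [1, 2, 3, 4, 6, 7]], sizes [2, 6].
The number of connected components (and the multiset of component sizes) is an isomorphism invariant — an isomorphism maps each component of G1 bijectively onto a component of G2. Since G1 has 1 component(s) and G2 has 2, they cannot be isomorphic.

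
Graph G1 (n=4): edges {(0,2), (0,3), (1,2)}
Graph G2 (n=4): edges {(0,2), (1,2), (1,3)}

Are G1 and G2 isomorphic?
Yes, isomorphic

The graphs are isomorphic.
One valid mapping φ: V(G1) → V(G2): 0→2, 1→3, 2→1, 3→0

Verify φ preserves adjacency — for each edge of G1, its image is an edge of G2:
  (0,2) → (φ(0),φ(2)) = (1,2) ∈ E(G2) ✓
  (0,3) → (φ(0),φ(3)) = (0,2) ∈ E(G2) ✓
  (1,2) → (φ(1),φ(2)) = (1,3) ∈ E(G2) ✓
All 3 edges of G1 map to edges of G2, and |E(G1)| = |E(G2)| = 3, so φ is a bijection on edges as well as vertices. Hence G1 ≅ G2.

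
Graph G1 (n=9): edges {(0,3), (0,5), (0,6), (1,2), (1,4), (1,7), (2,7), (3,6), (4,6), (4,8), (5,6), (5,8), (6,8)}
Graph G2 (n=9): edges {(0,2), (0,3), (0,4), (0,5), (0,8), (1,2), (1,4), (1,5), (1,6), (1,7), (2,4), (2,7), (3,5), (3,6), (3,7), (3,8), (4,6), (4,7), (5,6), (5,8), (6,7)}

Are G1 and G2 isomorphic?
No, not isomorphic

The graphs are NOT isomorphic.

Counting triangles (3-cliques): G1 has 5, G2 has 15.
Triangle count is an isomorphism invariant, so differing triangle counts rule out isomorphism.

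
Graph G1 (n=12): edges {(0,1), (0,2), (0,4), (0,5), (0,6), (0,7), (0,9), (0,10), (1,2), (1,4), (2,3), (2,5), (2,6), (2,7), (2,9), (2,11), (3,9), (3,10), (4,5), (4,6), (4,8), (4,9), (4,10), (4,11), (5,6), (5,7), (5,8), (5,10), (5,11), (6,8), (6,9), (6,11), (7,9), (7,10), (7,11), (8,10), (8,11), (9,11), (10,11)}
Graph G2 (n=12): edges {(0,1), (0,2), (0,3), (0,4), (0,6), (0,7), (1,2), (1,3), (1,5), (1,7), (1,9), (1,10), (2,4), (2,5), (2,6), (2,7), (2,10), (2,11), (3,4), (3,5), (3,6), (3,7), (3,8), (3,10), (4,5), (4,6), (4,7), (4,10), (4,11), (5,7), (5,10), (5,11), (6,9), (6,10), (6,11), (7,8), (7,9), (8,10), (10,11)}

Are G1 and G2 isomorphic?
Yes, isomorphic

The graphs are isomorphic.
One valid mapping φ: V(G1) → V(G2): 0→3, 1→8, 2→7, 3→9, 4→10, 5→4, 6→5, 7→0, 8→11, 9→1, 10→6, 11→2

Verify φ preserves adjacency — for each edge of G1, its image is an edge of G2:
  (0,1) → (φ(0),φ(1)) = (3,8) ∈ E(G2) ✓
  (0,2) → (φ(0),φ(2)) = (3,7) ∈ E(G2) ✓
  (0,4) → (φ(0),φ(4)) = (3,10) ∈ E(G2) ✓
  (0,5) → (φ(0),φ(5)) = (3,4) ∈ E(G2) ✓
  (0,6) → (φ(0),φ(6)) = (3,5) ∈ E(G2) ✓
  (0,7) → (φ(0),φ(7)) = (0,3) ∈ E(G2) ✓
  (0,9) → (φ(0),φ(9)) = (1,3) ∈ E(G2) ✓
  (0,10) → (φ(0),φ(10)) = (3,6) ∈ E(G2) ✓
  (1,2) → (φ(1),φ(2)) = (7,8) ∈ E(G2) ✓
  (1,4) → (φ(1),φ(4)) = (8,10) ∈ E(G2) ✓
  (2,3) → (φ(2),φ(3)) = (7,9) ∈ E(G2) ✓
  (2,5) → (φ(2),φ(5)) = (4,7) ∈ E(G2) ✓
  (2,6) → (φ(2),φ(6)) = (5,7) ∈ E(G2) ✓
  (2,7) → (φ(2),φ(7)) = (0,7) ∈ E(G2) ✓
  (2,9) → (φ(2),φ(9)) = (1,7) ∈ E(G2) ✓
  (2,11) → (φ(2),φ(11)) = (2,7) ∈ E(G2) ✓
  (3,9) → (φ(3),φ(9)) = (1,9) ∈ E(G2) ✓
  (3,10) → (φ(3),φ(10)) = (6,9) ∈ E(G2) ✓
  (4,5) → (φ(4),φ(5)) = (4,10) ∈ E(G2) ✓
  (4,6) → (φ(4),φ(6)) = (5,10) ∈ E(G2) ✓
  (4,8) → (φ(4),φ(8)) = (10,11) ∈ E(G2) ✓
  (4,9) → (φ(4),φ(9)) = (1,10) ∈ E(G2) ✓
  (4,10) → (φ(4),φ(10)) = (6,10) ∈ E(G2) ✓
  (4,11) → (φ(4),φ(11)) = (2,10) ∈ E(G2) ✓
  (5,6) → (φ(5),φ(6)) = (4,5) ∈ E(G2) ✓
  (5,7) → (φ(5),φ(7)) = (0,4) ∈ E(G2) ✓
  (5,8) → (φ(5),φ(8)) = (4,11) ∈ E(G2) ✓
  (5,10) → (φ(5),φ(10)) = (4,6) ∈ E(G2) ✓
  (5,11) → (φ(5),φ(11)) = (2,4) ∈ E(G2) ✓
  (6,8) → (φ(6),φ(8)) = (5,11) ∈ E(G2) ✓
  (6,9) → (φ(6),φ(9)) = (1,5) ∈ E(G2) ✓
  (6,11) → (φ(6),φ(11)) = (2,5) ∈ E(G2) ✓
  (7,9) → (φ(7),φ(9)) = (0,1) ∈ E(G2) ✓
  (7,10) → (φ(7),φ(10)) = (0,6) ∈ E(G2) ✓
  (7,11) → (φ(7),φ(11)) = (0,2) ∈ E(G2) ✓
  (8,10) → (φ(8),φ(10)) = (6,11) ∈ E(G2) ✓
  (8,11) → (φ(8),φ(11)) = (2,11) ∈ E(G2) ✓
  (9,11) → (φ(9),φ(11)) = (1,2) ∈ E(G2) ✓
  (10,11) → (φ(10),φ(11)) = (2,6) ∈ E(G2) ✓
All 39 edges of G1 map to edges of G2, and |E(G1)| = |E(G2)| = 39, so φ is a bijection on edges as well as vertices. Hence G1 ≅ G2.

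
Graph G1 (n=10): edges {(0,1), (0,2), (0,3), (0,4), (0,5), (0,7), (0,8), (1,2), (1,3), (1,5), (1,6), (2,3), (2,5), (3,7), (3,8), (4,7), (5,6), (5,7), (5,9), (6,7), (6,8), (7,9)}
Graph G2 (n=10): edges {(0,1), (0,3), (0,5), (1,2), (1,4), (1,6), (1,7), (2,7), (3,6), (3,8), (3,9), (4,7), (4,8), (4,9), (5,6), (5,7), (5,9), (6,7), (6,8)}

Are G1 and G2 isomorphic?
No, not isomorphic

The graphs are NOT isomorphic.

Counting triangles (3-cliques): G1 has 14, G2 has 5.
Triangle count is an isomorphism invariant, so differing triangle counts rule out isomorphism.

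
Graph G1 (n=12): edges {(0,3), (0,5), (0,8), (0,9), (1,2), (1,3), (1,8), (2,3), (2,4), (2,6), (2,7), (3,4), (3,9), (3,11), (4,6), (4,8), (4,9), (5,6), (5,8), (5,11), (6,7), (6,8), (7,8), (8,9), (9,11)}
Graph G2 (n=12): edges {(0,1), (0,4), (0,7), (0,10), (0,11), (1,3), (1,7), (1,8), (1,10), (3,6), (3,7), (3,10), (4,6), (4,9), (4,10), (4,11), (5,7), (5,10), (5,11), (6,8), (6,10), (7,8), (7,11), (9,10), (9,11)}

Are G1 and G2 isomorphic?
Yes, isomorphic

The graphs are isomorphic.
One valid mapping φ: V(G1) → V(G2): 0→3, 1→5, 2→11, 3→7, 4→0, 5→6, 6→4, 7→9, 8→10, 9→1, 10→2, 11→8

Verify φ preserves adjacency — for each edge of G1, its image is an edge of G2:
  (0,3) → (φ(0),φ(3)) = (3,7) ∈ E(G2) ✓
  (0,5) → (φ(0),φ(5)) = (3,6) ∈ E(G2) ✓
  (0,8) → (φ(0),φ(8)) = (3,10) ∈ E(G2) ✓
  (0,9) → (φ(0),φ(9)) = (1,3) ∈ E(G2) ✓
  (1,2) → (φ(1),φ(2)) = (5,11) ∈ E(G2) ✓
  (1,3) → (φ(1),φ(3)) = (5,7) ∈ E(G2) ✓
  (1,8) → (φ(1),φ(8)) = (5,10) ∈ E(G2) ✓
  (2,3) → (φ(2),φ(3)) = (7,11) ∈ E(G2) ✓
  (2,4) → (φ(2),φ(4)) = (0,11) ∈ E(G2) ✓
  (2,6) → (φ(2),φ(6)) = (4,11) ∈ E(G2) ✓
  (2,7) → (φ(2),φ(7)) = (9,11) ∈ E(G2) ✓
  (3,4) → (φ(3),φ(4)) = (0,7) ∈ E(G2) ✓
  (3,9) → (φ(3),φ(9)) = (1,7) ∈ E(G2) ✓
  (3,11) → (φ(3),φ(11)) = (7,8) ∈ E(G2) ✓
  (4,6) → (φ(4),φ(6)) = (0,4) ∈ E(G2) ✓
  (4,8) → (φ(4),φ(8)) = (0,10) ∈ E(G2) ✓
  (4,9) → (φ(4),φ(9)) = (0,1) ∈ E(G2) ✓
  (5,6) → (φ(5),φ(6)) = (4,6) ∈ E(G2) ✓
  (5,8) → (φ(5),φ(8)) = (6,10) ∈ E(G2) ✓
  (5,11) → (φ(5),φ(11)) = (6,8) ∈ E(G2) ✓
  (6,7) → (φ(6),φ(7)) = (4,9) ∈ E(G2) ✓
  (6,8) → (φ(6),φ(8)) = (4,10) ∈ E(G2) ✓
  (7,8) → (φ(7),φ(8)) = (9,10) ∈ E(G2) ✓
  (8,9) → (φ(8),φ(9)) = (1,10) ∈ E(G2) ✓
  (9,11) → (φ(9),φ(11)) = (1,8) ∈ E(G2) ✓
All 25 edges of G1 map to edges of G2, and |E(G1)| = |E(G2)| = 25, so φ is a bijection on edges as well as vertices. Hence G1 ≅ G2.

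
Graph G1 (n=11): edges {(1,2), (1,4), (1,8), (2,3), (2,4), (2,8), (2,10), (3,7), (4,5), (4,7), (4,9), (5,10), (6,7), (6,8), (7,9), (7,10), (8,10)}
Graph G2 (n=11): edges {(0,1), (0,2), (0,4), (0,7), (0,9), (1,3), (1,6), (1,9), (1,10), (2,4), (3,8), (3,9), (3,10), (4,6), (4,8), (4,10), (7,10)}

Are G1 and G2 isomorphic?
Yes, isomorphic

The graphs are isomorphic.
One valid mapping φ: V(G1) → V(G2): 0→5, 1→9, 2→1, 3→6, 4→0, 5→7, 6→8, 7→4, 8→3, 9→2, 10→10

Verify φ preserves adjacency — for each edge of G1, its image is an edge of G2:
  (1,2) → (φ(1),φ(2)) = (1,9) ∈ E(G2) ✓
  (1,4) → (φ(1),φ(4)) = (0,9) ∈ E(G2) ✓
  (1,8) → (φ(1),φ(8)) = (3,9) ∈ E(G2) ✓
  (2,3) → (φ(2),φ(3)) = (1,6) ∈ E(G2) ✓
  (2,4) → (φ(2),φ(4)) = (0,1) ∈ E(G2) ✓
  (2,8) → (φ(2),φ(8)) = (1,3) ∈ E(G2) ✓
  (2,10) → (φ(2),φ(10)) = (1,10) ∈ E(G2) ✓
  (3,7) → (φ(3),φ(7)) = (4,6) ∈ E(G2) ✓
  (4,5) → (φ(4),φ(5)) = (0,7) ∈ E(G2) ✓
  (4,7) → (φ(4),φ(7)) = (0,4) ∈ E(G2) ✓
  (4,9) → (φ(4),φ(9)) = (0,2) ∈ E(G2) ✓
  (5,10) → (φ(5),φ(10)) = (7,10) ∈ E(G2) ✓
  (6,7) → (φ(6),φ(7)) = (4,8) ∈ E(G2) ✓
  (6,8) → (φ(6),φ(8)) = (3,8) ∈ E(G2) ✓
  (7,9) → (φ(7),φ(9)) = (2,4) ∈ E(G2) ✓
  (7,10) → (φ(7),φ(10)) = (4,10) ∈ E(G2) ✓
  (8,10) → (φ(8),φ(10)) = (3,10) ∈ E(G2) ✓
All 17 edges of G1 map to edges of G2, and |E(G1)| = |E(G2)| = 17, so φ is a bijection on edges as well as vertices. Hence G1 ≅ G2.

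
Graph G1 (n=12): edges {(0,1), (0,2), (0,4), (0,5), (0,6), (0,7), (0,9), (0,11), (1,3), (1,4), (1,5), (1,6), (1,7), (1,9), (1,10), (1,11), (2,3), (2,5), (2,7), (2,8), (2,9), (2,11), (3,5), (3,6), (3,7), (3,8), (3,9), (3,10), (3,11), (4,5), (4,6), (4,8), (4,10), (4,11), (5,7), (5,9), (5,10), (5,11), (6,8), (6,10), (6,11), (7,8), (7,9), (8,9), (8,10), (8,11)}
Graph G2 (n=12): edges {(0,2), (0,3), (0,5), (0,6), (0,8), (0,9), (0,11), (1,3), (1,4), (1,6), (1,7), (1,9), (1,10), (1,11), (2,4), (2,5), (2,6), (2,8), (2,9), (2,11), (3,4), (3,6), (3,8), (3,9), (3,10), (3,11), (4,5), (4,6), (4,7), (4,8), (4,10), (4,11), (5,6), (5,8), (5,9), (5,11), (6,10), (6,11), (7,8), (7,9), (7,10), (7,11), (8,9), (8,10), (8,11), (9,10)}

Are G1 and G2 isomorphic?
Yes, isomorphic

The graphs are isomorphic.
One valid mapping φ: V(G1) → V(G2): 0→6, 1→4, 2→0, 3→8, 4→1, 5→11, 6→10, 7→2, 8→9, 9→5, 10→7, 11→3

Verify φ preserves adjacency — for each edge of G1, its image is an edge of G2:
  (0,1) → (φ(0),φ(1)) = (4,6) ∈ E(G2) ✓
  (0,2) → (φ(0),φ(2)) = (0,6) ∈ E(G2) ✓
  (0,4) → (φ(0),φ(4)) = (1,6) ∈ E(G2) ✓
  (0,5) → (φ(0),φ(5)) = (6,11) ∈ E(G2) ✓
  (0,6) → (φ(0),φ(6)) = (6,10) ∈ E(G2) ✓
  (0,7) → (φ(0),φ(7)) = (2,6) ∈ E(G2) ✓
  (0,9) → (φ(0),φ(9)) = (5,6) ∈ E(G2) ✓
  (0,11) → (φ(0),φ(11)) = (3,6) ∈ E(G2) ✓
  (1,3) → (φ(1),φ(3)) = (4,8) ∈ E(G2) ✓
  (1,4) → (φ(1),φ(4)) = (1,4) ∈ E(G2) ✓
  (1,5) → (φ(1),φ(5)) = (4,11) ∈ E(G2) ✓
  (1,6) → (φ(1),φ(6)) = (4,10) ∈ E(G2) ✓
  (1,7) → (φ(1),φ(7)) = (2,4) ∈ E(G2) ✓
  (1,9) → (φ(1),φ(9)) = (4,5) ∈ E(G2) ✓
  (1,10) → (φ(1),φ(10)) = (4,7) ∈ E(G2) ✓
  (1,11) → (φ(1),φ(11)) = (3,4) ∈ E(G2) ✓
  (2,3) → (φ(2),φ(3)) = (0,8) ∈ E(G2) ✓
  (2,5) → (φ(2),φ(5)) = (0,11) ∈ E(G2) ✓
  (2,7) → (φ(2),φ(7)) = (0,2) ∈ E(G2) ✓
  (2,8) → (φ(2),φ(8)) = (0,9) ∈ E(G2) ✓
  (2,9) → (φ(2),φ(9)) = (0,5) ∈ E(G2) ✓
  (2,11) → (φ(2),φ(11)) = (0,3) ∈ E(G2) ✓
  (3,5) → (φ(3),φ(5)) = (8,11) ∈ E(G2) ✓
  (3,6) → (φ(3),φ(6)) = (8,10) ∈ E(G2) ✓
  (3,7) → (φ(3),φ(7)) = (2,8) ∈ E(G2) ✓
  (3,8) → (φ(3),φ(8)) = (8,9) ∈ E(G2) ✓
  (3,9) → (φ(3),φ(9)) = (5,8) ∈ E(G2) ✓
  (3,10) → (φ(3),φ(10)) = (7,8) ∈ E(G2) ✓
  (3,11) → (φ(3),φ(11)) = (3,8) ∈ E(G2) ✓
  (4,5) → (φ(4),φ(5)) = (1,11) ∈ E(G2) ✓
  (4,6) → (φ(4),φ(6)) = (1,10) ∈ E(G2) ✓
  (4,8) → (φ(4),φ(8)) = (1,9) ∈ E(G2) ✓
  (4,10) → (φ(4),φ(10)) = (1,7) ∈ E(G2) ✓
  (4,11) → (φ(4),φ(11)) = (1,3) ∈ E(G2) ✓
  (5,7) → (φ(5),φ(7)) = (2,11) ∈ E(G2) ✓
  (5,9) → (φ(5),φ(9)) = (5,11) ∈ E(G2) ✓
  (5,10) → (φ(5),φ(10)) = (7,11) ∈ E(G2) ✓
  (5,11) → (φ(5),φ(11)) = (3,11) ∈ E(G2) ✓
  (6,8) → (φ(6),φ(8)) = (9,10) ∈ E(G2) ✓
  (6,10) → (φ(6),φ(10)) = (7,10) ∈ E(G2) ✓
  (6,11) → (φ(6),φ(11)) = (3,10) ∈ E(G2) ✓
  (7,8) → (φ(7),φ(8)) = (2,9) ∈ E(G2) ✓
  (7,9) → (φ(7),φ(9)) = (2,5) ∈ E(G2) ✓
  (8,9) → (φ(8),φ(9)) = (5,9) ∈ E(G2) ✓
  (8,10) → (φ(8),φ(10)) = (7,9) ∈ E(G2) ✓
  (8,11) → (φ(8),φ(11)) = (3,9) ∈ E(G2) ✓
All 46 edges of G1 map to edges of G2, and |E(G1)| = |E(G2)| = 46, so φ is a bijection on edges as well as vertices. Hence G1 ≅ G2.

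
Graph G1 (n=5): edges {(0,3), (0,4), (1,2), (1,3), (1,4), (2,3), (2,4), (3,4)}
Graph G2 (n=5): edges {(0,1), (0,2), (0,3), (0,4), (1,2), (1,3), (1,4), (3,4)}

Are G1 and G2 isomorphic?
Yes, isomorphic

The graphs are isomorphic.
One valid mapping φ: V(G1) → V(G2): 0→2, 1→4, 2→3, 3→0, 4→1

Verify φ preserves adjacency — for each edge of G1, its image is an edge of G2:
  (0,3) → (φ(0),φ(3)) = (0,2) ∈ E(G2) ✓
  (0,4) → (φ(0),φ(4)) = (1,2) ∈ E(G2) ✓
  (1,2) → (φ(1),φ(2)) = (3,4) ∈ E(G2) ✓
  (1,3) → (φ(1),φ(3)) = (0,4) ∈ E(G2) ✓
  (1,4) → (φ(1),φ(4)) = (1,4) ∈ E(G2) ✓
  (2,3) → (φ(2),φ(3)) = (0,3) ∈ E(G2) ✓
  (2,4) → (φ(2),φ(4)) = (1,3) ∈ E(G2) ✓
  (3,4) → (φ(3),φ(4)) = (0,1) ∈ E(G2) ✓
All 8 edges of G1 map to edges of G2, and |E(G1)| = |E(G2)| = 8, so φ is a bijection on edges as well as vertices. Hence G1 ≅ G2.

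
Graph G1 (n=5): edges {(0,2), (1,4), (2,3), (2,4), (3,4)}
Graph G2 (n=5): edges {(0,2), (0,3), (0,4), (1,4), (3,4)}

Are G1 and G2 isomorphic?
Yes, isomorphic

The graphs are isomorphic.
One valid mapping φ: V(G1) → V(G2): 0→1, 1→2, 2→4, 3→3, 4→0

Verify φ preserves adjacency — for each edge of G1, its image is an edge of G2:
  (0,2) → (φ(0),φ(2)) = (1,4) ∈ E(G2) ✓
  (1,4) → (φ(1),φ(4)) = (0,2) ∈ E(G2) ✓
  (2,3) → (φ(2),φ(3)) = (3,4) ∈ E(G2) ✓
  (2,4) → (φ(2),φ(4)) = (0,4) ∈ E(G2) ✓
  (3,4) → (φ(3),φ(4)) = (0,3) ∈ E(G2) ✓
All 5 edges of G1 map to edges of G2, and |E(G1)| = |E(G2)| = 5, so φ is a bijection on edges as well as vertices. Hence G1 ≅ G2.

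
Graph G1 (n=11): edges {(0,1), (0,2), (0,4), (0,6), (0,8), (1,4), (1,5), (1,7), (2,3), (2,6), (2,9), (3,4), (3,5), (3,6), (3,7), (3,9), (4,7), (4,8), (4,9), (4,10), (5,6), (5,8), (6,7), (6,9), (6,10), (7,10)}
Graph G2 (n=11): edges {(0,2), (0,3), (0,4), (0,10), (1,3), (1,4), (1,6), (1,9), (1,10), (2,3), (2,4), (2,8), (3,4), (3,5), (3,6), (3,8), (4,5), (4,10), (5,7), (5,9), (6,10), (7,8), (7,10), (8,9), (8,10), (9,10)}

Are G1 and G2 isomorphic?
Yes, isomorphic

The graphs are isomorphic.
One valid mapping φ: V(G1) → V(G2): 0→8, 1→9, 2→2, 3→4, 4→10, 5→5, 6→3, 7→1, 8→7, 9→0, 10→6

Verify φ preserves adjacency — for each edge of G1, its image is an edge of G2:
  (0,1) → (φ(0),φ(1)) = (8,9) ∈ E(G2) ✓
  (0,2) → (φ(0),φ(2)) = (2,8) ∈ E(G2) ✓
  (0,4) → (φ(0),φ(4)) = (8,10) ∈ E(G2) ✓
  (0,6) → (φ(0),φ(6)) = (3,8) ∈ E(G2) ✓
  (0,8) → (φ(0),φ(8)) = (7,8) ∈ E(G2) ✓
  (1,4) → (φ(1),φ(4)) = (9,10) ∈ E(G2) ✓
  (1,5) → (φ(1),φ(5)) = (5,9) ∈ E(G2) ✓
  (1,7) → (φ(1),φ(7)) = (1,9) ∈ E(G2) ✓
  (2,3) → (φ(2),φ(3)) = (2,4) ∈ E(G2) ✓
  (2,6) → (φ(2),φ(6)) = (2,3) ∈ E(G2) ✓
  (2,9) → (φ(2),φ(9)) = (0,2) ∈ E(G2) ✓
  (3,4) → (φ(3),φ(4)) = (4,10) ∈ E(G2) ✓
  (3,5) → (φ(3),φ(5)) = (4,5) ∈ E(G2) ✓
  (3,6) → (φ(3),φ(6)) = (3,4) ∈ E(G2) ✓
  (3,7) → (φ(3),φ(7)) = (1,4) ∈ E(G2) ✓
  (3,9) → (φ(3),φ(9)) = (0,4) ∈ E(G2) ✓
  (4,7) → (φ(4),φ(7)) = (1,10) ∈ E(G2) ✓
  (4,8) → (φ(4),φ(8)) = (7,10) ∈ E(G2) ✓
  (4,9) → (φ(4),φ(9)) = (0,10) ∈ E(G2) ✓
  (4,10) → (φ(4),φ(10)) = (6,10) ∈ E(G2) ✓
  (5,6) → (φ(5),φ(6)) = (3,5) ∈ E(G2) ✓
  (5,8) → (φ(5),φ(8)) = (5,7) ∈ E(G2) ✓
  (6,7) → (φ(6),φ(7)) = (1,3) ∈ E(G2) ✓
  (6,9) → (φ(6),φ(9)) = (0,3) ∈ E(G2) ✓
  (6,10) → (φ(6),φ(10)) = (3,6) ∈ E(G2) ✓
  (7,10) → (φ(7),φ(10)) = (1,6) ∈ E(G2) ✓
All 26 edges of G1 map to edges of G2, and |E(G1)| = |E(G2)| = 26, so φ is a bijection on edges as well as vertices. Hence G1 ≅ G2.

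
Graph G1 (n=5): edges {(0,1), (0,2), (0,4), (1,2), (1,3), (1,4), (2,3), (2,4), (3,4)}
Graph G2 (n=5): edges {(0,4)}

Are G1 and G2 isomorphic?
No, not isomorphic

The graphs are NOT isomorphic.

Connected components of G1: 1 component(s) with vertex sets [[0, 1, 2, 3, 4]], sizes [5].
Connected components of G2: 4 component(s) with vertex sets [[1], [2], [3], [0, 4]], sizes [1, 1, 1, 2].
The number of connected components (and the multiset of component sizes) is an isomorphism invariant — an isomorphism maps each component of G1 bijectively onto a component of G2. Since G1 has 1 component(s) and G2 has 4, they cannot be isomorphic.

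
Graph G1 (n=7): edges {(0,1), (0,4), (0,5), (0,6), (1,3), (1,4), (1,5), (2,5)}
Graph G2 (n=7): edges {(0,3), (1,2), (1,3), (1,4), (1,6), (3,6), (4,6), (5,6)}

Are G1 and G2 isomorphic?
Yes, isomorphic

The graphs are isomorphic.
One valid mapping φ: V(G1) → V(G2): 0→1, 1→6, 2→0, 3→5, 4→4, 5→3, 6→2

Verify φ preserves adjacency — for each edge of G1, its image is an edge of G2:
  (0,1) → (φ(0),φ(1)) = (1,6) ∈ E(G2) ✓
  (0,4) → (φ(0),φ(4)) = (1,4) ∈ E(G2) ✓
  (0,5) → (φ(0),φ(5)) = (1,3) ∈ E(G2) ✓
  (0,6) → (φ(0),φ(6)) = (1,2) ∈ E(G2) ✓
  (1,3) → (φ(1),φ(3)) = (5,6) ∈ E(G2) ✓
  (1,4) → (φ(1),φ(4)) = (4,6) ∈ E(G2) ✓
  (1,5) → (φ(1),φ(5)) = (3,6) ∈ E(G2) ✓
  (2,5) → (φ(2),φ(5)) = (0,3) ∈ E(G2) ✓
All 8 edges of G1 map to edges of G2, and |E(G1)| = |E(G2)| = 8, so φ is a bijection on edges as well as vertices. Hence G1 ≅ G2.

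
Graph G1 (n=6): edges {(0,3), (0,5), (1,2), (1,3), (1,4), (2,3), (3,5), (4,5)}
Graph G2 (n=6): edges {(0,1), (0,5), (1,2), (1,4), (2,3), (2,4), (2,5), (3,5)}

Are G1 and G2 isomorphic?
Yes, isomorphic

The graphs are isomorphic.
One valid mapping φ: V(G1) → V(G2): 0→3, 1→1, 2→4, 3→2, 4→0, 5→5

Verify φ preserves adjacency — for each edge of G1, its image is an edge of G2:
  (0,3) → (φ(0),φ(3)) = (2,3) ∈ E(G2) ✓
  (0,5) → (φ(0),φ(5)) = (3,5) ∈ E(G2) ✓
  (1,2) → (φ(1),φ(2)) = (1,4) ∈ E(G2) ✓
  (1,3) → (φ(1),φ(3)) = (1,2) ∈ E(G2) ✓
  (1,4) → (φ(1),φ(4)) = (0,1) ∈ E(G2) ✓
  (2,3) → (φ(2),φ(3)) = (2,4) ∈ E(G2) ✓
  (3,5) → (φ(3),φ(5)) = (2,5) ∈ E(G2) ✓
  (4,5) → (φ(4),φ(5)) = (0,5) ∈ E(G2) ✓
All 8 edges of G1 map to edges of G2, and |E(G1)| = |E(G2)| = 8, so φ is a bijection on edges as well as vertices. Hence G1 ≅ G2.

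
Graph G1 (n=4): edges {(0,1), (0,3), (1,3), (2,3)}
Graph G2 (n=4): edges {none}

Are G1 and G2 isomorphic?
No, not isomorphic

The graphs are NOT isomorphic.

Connected components of G1: 1 component(s) with vertex sets [[0, 1, 2, 3]], sizes [4].
Connected components of G2: 4 component(s) with vertex sets [[0], [1], [2], [3]], sizes [1, 1, 1, 1].
The number of connected components (and the multiset of component sizes) is an isomorphism invariant — an isomorphism maps each component of G1 bijectively onto a component of G2. Since G1 has 1 component(s) and G2 has 4, they cannot be isomorphic.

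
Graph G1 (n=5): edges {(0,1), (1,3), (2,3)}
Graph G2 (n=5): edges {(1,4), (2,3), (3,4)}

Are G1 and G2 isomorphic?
Yes, isomorphic

The graphs are isomorphic.
One valid mapping φ: V(G1) → V(G2): 0→2, 1→3, 2→1, 3→4, 4→0

Verify φ preserves adjacency — for each edge of G1, its image is an edge of G2:
  (0,1) → (φ(0),φ(1)) = (2,3) ∈ E(G2) ✓
  (1,3) → (φ(1),φ(3)) = (3,4) ∈ E(G2) ✓
  (2,3) → (φ(2),φ(3)) = (1,4) ∈ E(G2) ✓
All 3 edges of G1 map to edges of G2, and |E(G1)| = |E(G2)| = 3, so φ is a bijection on edges as well as vertices. Hence G1 ≅ G2.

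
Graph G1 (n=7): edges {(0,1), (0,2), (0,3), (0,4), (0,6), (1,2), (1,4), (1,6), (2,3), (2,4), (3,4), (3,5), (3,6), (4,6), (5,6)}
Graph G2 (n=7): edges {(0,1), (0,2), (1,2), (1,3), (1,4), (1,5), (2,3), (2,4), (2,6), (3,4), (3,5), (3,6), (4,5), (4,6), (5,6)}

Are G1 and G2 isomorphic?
Yes, isomorphic

The graphs are isomorphic.
One valid mapping φ: V(G1) → V(G2): 0→3, 1→6, 2→5, 3→1, 4→4, 5→0, 6→2

Verify φ preserves adjacency — for each edge of G1, its image is an edge of G2:
  (0,1) → (φ(0),φ(1)) = (3,6) ∈ E(G2) ✓
  (0,2) → (φ(0),φ(2)) = (3,5) ∈ E(G2) ✓
  (0,3) → (φ(0),φ(3)) = (1,3) ∈ E(G2) ✓
  (0,4) → (φ(0),φ(4)) = (3,4) ∈ E(G2) ✓
  (0,6) → (φ(0),φ(6)) = (2,3) ∈ E(G2) ✓
  (1,2) → (φ(1),φ(2)) = (5,6) ∈ E(G2) ✓
  (1,4) → (φ(1),φ(4)) = (4,6) ∈ E(G2) ✓
  (1,6) → (φ(1),φ(6)) = (2,6) ∈ E(G2) ✓
  (2,3) → (φ(2),φ(3)) = (1,5) ∈ E(G2) ✓
  (2,4) → (φ(2),φ(4)) = (4,5) ∈ E(G2) ✓
  (3,4) → (φ(3),φ(4)) = (1,4) ∈ E(G2) ✓
  (3,5) → (φ(3),φ(5)) = (0,1) ∈ E(G2) ✓
  (3,6) → (φ(3),φ(6)) = (1,2) ∈ E(G2) ✓
  (4,6) → (φ(4),φ(6)) = (2,4) ∈ E(G2) ✓
  (5,6) → (φ(5),φ(6)) = (0,2) ∈ E(G2) ✓
All 15 edges of G1 map to edges of G2, and |E(G1)| = |E(G2)| = 15, so φ is a bijection on edges as well as vertices. Hence G1 ≅ G2.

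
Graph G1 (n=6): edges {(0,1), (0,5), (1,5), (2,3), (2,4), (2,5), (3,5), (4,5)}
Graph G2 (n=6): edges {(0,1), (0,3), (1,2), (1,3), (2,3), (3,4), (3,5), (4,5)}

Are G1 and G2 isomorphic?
Yes, isomorphic

The graphs are isomorphic.
One valid mapping φ: V(G1) → V(G2): 0→5, 1→4, 2→1, 3→2, 4→0, 5→3

Verify φ preserves adjacency — for each edge of G1, its image is an edge of G2:
  (0,1) → (φ(0),φ(1)) = (4,5) ∈ E(G2) ✓
  (0,5) → (φ(0),φ(5)) = (3,5) ∈ E(G2) ✓
  (1,5) → (φ(1),φ(5)) = (3,4) ∈ E(G2) ✓
  (2,3) → (φ(2),φ(3)) = (1,2) ∈ E(G2) ✓
  (2,4) → (φ(2),φ(4)) = (0,1) ∈ E(G2) ✓
  (2,5) → (φ(2),φ(5)) = (1,3) ∈ E(G2) ✓
  (3,5) → (φ(3),φ(5)) = (2,3) ∈ E(G2) ✓
  (4,5) → (φ(4),φ(5)) = (0,3) ∈ E(G2) ✓
All 8 edges of G1 map to edges of G2, and |E(G1)| = |E(G2)| = 8, so φ is a bijection on edges as well as vertices. Hence G1 ≅ G2.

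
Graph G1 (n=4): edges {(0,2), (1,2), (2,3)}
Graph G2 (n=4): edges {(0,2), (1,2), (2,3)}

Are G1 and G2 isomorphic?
Yes, isomorphic

The graphs are isomorphic.
One valid mapping φ: V(G1) → V(G2): 0→3, 1→0, 2→2, 3→1

Verify φ preserves adjacency — for each edge of G1, its image is an edge of G2:
  (0,2) → (φ(0),φ(2)) = (2,3) ∈ E(G2) ✓
  (1,2) → (φ(1),φ(2)) = (0,2) ∈ E(G2) ✓
  (2,3) → (φ(2),φ(3)) = (1,2) ∈ E(G2) ✓
All 3 edges of G1 map to edges of G2, and |E(G1)| = |E(G2)| = 3, so φ is a bijection on edges as well as vertices. Hence G1 ≅ G2.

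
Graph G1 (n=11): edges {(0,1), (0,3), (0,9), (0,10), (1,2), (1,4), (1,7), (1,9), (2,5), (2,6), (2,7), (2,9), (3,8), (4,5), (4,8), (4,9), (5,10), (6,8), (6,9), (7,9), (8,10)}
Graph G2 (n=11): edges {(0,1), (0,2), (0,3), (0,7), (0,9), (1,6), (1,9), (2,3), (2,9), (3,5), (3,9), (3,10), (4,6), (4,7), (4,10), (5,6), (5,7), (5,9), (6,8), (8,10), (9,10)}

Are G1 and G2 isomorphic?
Yes, isomorphic

The graphs are isomorphic.
One valid mapping φ: V(G1) → V(G2): 0→10, 1→3, 2→0, 3→8, 4→5, 5→7, 6→1, 7→2, 8→6, 9→9, 10→4

Verify φ preserves adjacency — for each edge of G1, its image is an edge of G2:
  (0,1) → (φ(0),φ(1)) = (3,10) ∈ E(G2) ✓
  (0,3) → (φ(0),φ(3)) = (8,10) ∈ E(G2) ✓
  (0,9) → (φ(0),φ(9)) = (9,10) ∈ E(G2) ✓
  (0,10) → (φ(0),φ(10)) = (4,10) ∈ E(G2) ✓
  (1,2) → (φ(1),φ(2)) = (0,3) ∈ E(G2) ✓
  (1,4) → (φ(1),φ(4)) = (3,5) ∈ E(G2) ✓
  (1,7) → (φ(1),φ(7)) = (2,3) ∈ E(G2) ✓
  (1,9) → (φ(1),φ(9)) = (3,9) ∈ E(G2) ✓
  (2,5) → (φ(2),φ(5)) = (0,7) ∈ E(G2) ✓
  (2,6) → (φ(2),φ(6)) = (0,1) ∈ E(G2) ✓
  (2,7) → (φ(2),φ(7)) = (0,2) ∈ E(G2) ✓
  (2,9) → (φ(2),φ(9)) = (0,9) ∈ E(G2) ✓
  (3,8) → (φ(3),φ(8)) = (6,8) ∈ E(G2) ✓
  (4,5) → (φ(4),φ(5)) = (5,7) ∈ E(G2) ✓
  (4,8) → (φ(4),φ(8)) = (5,6) ∈ E(G2) ✓
  (4,9) → (φ(4),φ(9)) = (5,9) ∈ E(G2) ✓
  (5,10) → (φ(5),φ(10)) = (4,7) ∈ E(G2) ✓
  (6,8) → (φ(6),φ(8)) = (1,6) ∈ E(G2) ✓
  (6,9) → (φ(6),φ(9)) = (1,9) ∈ E(G2) ✓
  (7,9) → (φ(7),φ(9)) = (2,9) ∈ E(G2) ✓
  (8,10) → (φ(8),φ(10)) = (4,6) ∈ E(G2) ✓
All 21 edges of G1 map to edges of G2, and |E(G1)| = |E(G2)| = 21, so φ is a bijection on edges as well as vertices. Hence G1 ≅ G2.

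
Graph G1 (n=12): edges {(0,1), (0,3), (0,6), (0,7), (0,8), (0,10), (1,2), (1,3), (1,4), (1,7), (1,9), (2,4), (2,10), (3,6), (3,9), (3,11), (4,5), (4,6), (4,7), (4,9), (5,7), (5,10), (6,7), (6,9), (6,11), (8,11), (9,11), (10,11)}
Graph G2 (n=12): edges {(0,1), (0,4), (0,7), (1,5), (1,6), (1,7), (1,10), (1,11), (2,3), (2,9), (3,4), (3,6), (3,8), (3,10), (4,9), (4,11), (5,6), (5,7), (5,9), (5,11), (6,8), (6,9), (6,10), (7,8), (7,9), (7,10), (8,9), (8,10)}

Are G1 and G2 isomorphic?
Yes, isomorphic

The graphs are isomorphic.
One valid mapping φ: V(G1) → V(G2): 0→9, 1→7, 2→0, 3→8, 4→1, 5→11, 6→6, 7→5, 8→2, 9→10, 10→4, 11→3

Verify φ preserves adjacency — for each edge of G1, its image is an edge of G2:
  (0,1) → (φ(0),φ(1)) = (7,9) ∈ E(G2) ✓
  (0,3) → (φ(0),φ(3)) = (8,9) ∈ E(G2) ✓
  (0,6) → (φ(0),φ(6)) = (6,9) ∈ E(G2) ✓
  (0,7) → (φ(0),φ(7)) = (5,9) ∈ E(G2) ✓
  (0,8) → (φ(0),φ(8)) = (2,9) ∈ E(G2) ✓
  (0,10) → (φ(0),φ(10)) = (4,9) ∈ E(G2) ✓
  (1,2) → (φ(1),φ(2)) = (0,7) ∈ E(G2) ✓
  (1,3) → (φ(1),φ(3)) = (7,8) ∈ E(G2) ✓
  (1,4) → (φ(1),φ(4)) = (1,7) ∈ E(G2) ✓
  (1,7) → (φ(1),φ(7)) = (5,7) ∈ E(G2) ✓
  (1,9) → (φ(1),φ(9)) = (7,10) ∈ E(G2) ✓
  (2,4) → (φ(2),φ(4)) = (0,1) ∈ E(G2) ✓
  (2,10) → (φ(2),φ(10)) = (0,4) ∈ E(G2) ✓
  (3,6) → (φ(3),φ(6)) = (6,8) ∈ E(G2) ✓
  (3,9) → (φ(3),φ(9)) = (8,10) ∈ E(G2) ✓
  (3,11) → (φ(3),φ(11)) = (3,8) ∈ E(G2) ✓
  (4,5) → (φ(4),φ(5)) = (1,11) ∈ E(G2) ✓
  (4,6) → (φ(4),φ(6)) = (1,6) ∈ E(G2) ✓
  (4,7) → (φ(4),φ(7)) = (1,5) ∈ E(G2) ✓
  (4,9) → (φ(4),φ(9)) = (1,10) ∈ E(G2) ✓
  (5,7) → (φ(5),φ(7)) = (5,11) ∈ E(G2) ✓
  (5,10) → (φ(5),φ(10)) = (4,11) ∈ E(G2) ✓
  (6,7) → (φ(6),φ(7)) = (5,6) ∈ E(G2) ✓
  (6,9) → (φ(6),φ(9)) = (6,10) ∈ E(G2) ✓
  (6,11) → (φ(6),φ(11)) = (3,6) ∈ E(G2) ✓
  (8,11) → (φ(8),φ(11)) = (2,3) ∈ E(G2) ✓
  (9,11) → (φ(9),φ(11)) = (3,10) ∈ E(G2) ✓
  (10,11) → (φ(10),φ(11)) = (3,4) ∈ E(G2) ✓
All 28 edges of G1 map to edges of G2, and |E(G1)| = |E(G2)| = 28, so φ is a bijection on edges as well as vertices. Hence G1 ≅ G2.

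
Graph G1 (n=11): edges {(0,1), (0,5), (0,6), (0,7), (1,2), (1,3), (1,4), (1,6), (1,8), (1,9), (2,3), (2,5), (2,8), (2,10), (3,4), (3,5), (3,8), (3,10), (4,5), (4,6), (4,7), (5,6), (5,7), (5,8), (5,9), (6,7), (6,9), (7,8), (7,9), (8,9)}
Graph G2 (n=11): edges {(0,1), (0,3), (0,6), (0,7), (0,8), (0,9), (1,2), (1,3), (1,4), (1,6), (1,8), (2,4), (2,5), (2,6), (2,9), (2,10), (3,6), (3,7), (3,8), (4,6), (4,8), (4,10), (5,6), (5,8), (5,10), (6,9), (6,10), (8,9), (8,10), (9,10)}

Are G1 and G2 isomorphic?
Yes, isomorphic

The graphs are isomorphic.
One valid mapping φ: V(G1) → V(G2): 0→5, 1→8, 2→3, 3→0, 4→9, 5→6, 6→10, 7→2, 8→1, 9→4, 10→7

Verify φ preserves adjacency — for each edge of G1, its image is an edge of G2:
  (0,1) → (φ(0),φ(1)) = (5,8) ∈ E(G2) ✓
  (0,5) → (φ(0),φ(5)) = (5,6) ∈ E(G2) ✓
  (0,6) → (φ(0),φ(6)) = (5,10) ∈ E(G2) ✓
  (0,7) → (φ(0),φ(7)) = (2,5) ∈ E(G2) ✓
  (1,2) → (φ(1),φ(2)) = (3,8) ∈ E(G2) ✓
  (1,3) → (φ(1),φ(3)) = (0,8) ∈ E(G2) ✓
  (1,4) → (φ(1),φ(4)) = (8,9) ∈ E(G2) ✓
  (1,6) → (φ(1),φ(6)) = (8,10) ∈ E(G2) ✓
  (1,8) → (φ(1),φ(8)) = (1,8) ∈ E(G2) ✓
  (1,9) → (φ(1),φ(9)) = (4,8) ∈ E(G2) ✓
  (2,3) → (φ(2),φ(3)) = (0,3) ∈ E(G2) ✓
  (2,5) → (φ(2),φ(5)) = (3,6) ∈ E(G2) ✓
  (2,8) → (φ(2),φ(8)) = (1,3) ∈ E(G2) ✓
  (2,10) → (φ(2),φ(10)) = (3,7) ∈ E(G2) ✓
  (3,4) → (φ(3),φ(4)) = (0,9) ∈ E(G2) ✓
  (3,5) → (φ(3),φ(5)) = (0,6) ∈ E(G2) ✓
  (3,8) → (φ(3),φ(8)) = (0,1) ∈ E(G2) ✓
  (3,10) → (φ(3),φ(10)) = (0,7) ∈ E(G2) ✓
  (4,5) → (φ(4),φ(5)) = (6,9) ∈ E(G2) ✓
  (4,6) → (φ(4),φ(6)) = (9,10) ∈ E(G2) ✓
  (4,7) → (φ(4),φ(7)) = (2,9) ∈ E(G2) ✓
  (5,6) → (φ(5),φ(6)) = (6,10) ∈ E(G2) ✓
  (5,7) → (φ(5),φ(7)) = (2,6) ∈ E(G2) ✓
  (5,8) → (φ(5),φ(8)) = (1,6) ∈ E(G2) ✓
  (5,9) → (φ(5),φ(9)) = (4,6) ∈ E(G2) ✓
  (6,7) → (φ(6),φ(7)) = (2,10) ∈ E(G2) ✓
  (6,9) → (φ(6),φ(9)) = (4,10) ∈ E(G2) ✓
  (7,8) → (φ(7),φ(8)) = (1,2) ∈ E(G2) ✓
  (7,9) → (φ(7),φ(9)) = (2,4) ∈ E(G2) ✓
  (8,9) → (φ(8),φ(9)) = (1,4) ∈ E(G2) ✓
All 30 edges of G1 map to edges of G2, and |E(G1)| = |E(G2)| = 30, so φ is a bijection on edges as well as vertices. Hence G1 ≅ G2.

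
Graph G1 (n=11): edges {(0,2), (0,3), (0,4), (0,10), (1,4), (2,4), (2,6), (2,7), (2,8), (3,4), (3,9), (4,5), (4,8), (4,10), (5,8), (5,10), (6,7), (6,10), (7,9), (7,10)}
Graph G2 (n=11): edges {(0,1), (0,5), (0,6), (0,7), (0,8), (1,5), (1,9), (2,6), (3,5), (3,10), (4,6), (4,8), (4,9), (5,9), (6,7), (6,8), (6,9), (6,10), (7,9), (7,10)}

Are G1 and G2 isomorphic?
Yes, isomorphic

The graphs are isomorphic.
One valid mapping φ: V(G1) → V(G2): 0→7, 1→2, 2→9, 3→10, 4→6, 5→8, 6→1, 7→5, 8→4, 9→3, 10→0

Verify φ preserves adjacency — for each edge of G1, its image is an edge of G2:
  (0,2) → (φ(0),φ(2)) = (7,9) ∈ E(G2) ✓
  (0,3) → (φ(0),φ(3)) = (7,10) ∈ E(G2) ✓
  (0,4) → (φ(0),φ(4)) = (6,7) ∈ E(G2) ✓
  (0,10) → (φ(0),φ(10)) = (0,7) ∈ E(G2) ✓
  (1,4) → (φ(1),φ(4)) = (2,6) ∈ E(G2) ✓
  (2,4) → (φ(2),φ(4)) = (6,9) ∈ E(G2) ✓
  (2,6) → (φ(2),φ(6)) = (1,9) ∈ E(G2) ✓
  (2,7) → (φ(2),φ(7)) = (5,9) ∈ E(G2) ✓
  (2,8) → (φ(2),φ(8)) = (4,9) ∈ E(G2) ✓
  (3,4) → (φ(3),φ(4)) = (6,10) ∈ E(G2) ✓
  (3,9) → (φ(3),φ(9)) = (3,10) ∈ E(G2) ✓
  (4,5) → (φ(4),φ(5)) = (6,8) ∈ E(G2) ✓
  (4,8) → (φ(4),φ(8)) = (4,6) ∈ E(G2) ✓
  (4,10) → (φ(4),φ(10)) = (0,6) ∈ E(G2) ✓
  (5,8) → (φ(5),φ(8)) = (4,8) ∈ E(G2) ✓
  (5,10) → (φ(5),φ(10)) = (0,8) ∈ E(G2) ✓
  (6,7) → (φ(6),φ(7)) = (1,5) ∈ E(G2) ✓
  (6,10) → (φ(6),φ(10)) = (0,1) ∈ E(G2) ✓
  (7,9) → (φ(7),φ(9)) = (3,5) ∈ E(G2) ✓
  (7,10) → (φ(7),φ(10)) = (0,5) ∈ E(G2) ✓
All 20 edges of G1 map to edges of G2, and |E(G1)| = |E(G2)| = 20, so φ is a bijection on edges as well as vertices. Hence G1 ≅ G2.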